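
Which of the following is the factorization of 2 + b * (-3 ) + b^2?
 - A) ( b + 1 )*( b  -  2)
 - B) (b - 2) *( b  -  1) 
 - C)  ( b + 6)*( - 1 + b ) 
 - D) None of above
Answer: B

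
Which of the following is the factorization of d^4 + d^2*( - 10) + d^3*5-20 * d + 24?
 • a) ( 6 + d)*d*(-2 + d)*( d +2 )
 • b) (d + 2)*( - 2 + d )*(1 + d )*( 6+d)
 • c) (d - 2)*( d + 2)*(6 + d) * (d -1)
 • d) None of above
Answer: c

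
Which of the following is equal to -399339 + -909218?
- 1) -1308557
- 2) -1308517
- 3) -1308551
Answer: 1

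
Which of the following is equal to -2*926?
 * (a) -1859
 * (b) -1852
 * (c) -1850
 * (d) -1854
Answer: b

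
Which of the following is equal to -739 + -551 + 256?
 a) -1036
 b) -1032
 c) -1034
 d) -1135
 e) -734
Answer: c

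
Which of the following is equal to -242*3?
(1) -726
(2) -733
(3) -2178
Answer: 1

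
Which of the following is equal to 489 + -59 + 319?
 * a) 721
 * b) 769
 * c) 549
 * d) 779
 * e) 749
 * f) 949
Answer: e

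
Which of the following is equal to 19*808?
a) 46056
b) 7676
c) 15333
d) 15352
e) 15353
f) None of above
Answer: d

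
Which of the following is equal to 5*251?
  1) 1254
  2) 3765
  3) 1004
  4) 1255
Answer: 4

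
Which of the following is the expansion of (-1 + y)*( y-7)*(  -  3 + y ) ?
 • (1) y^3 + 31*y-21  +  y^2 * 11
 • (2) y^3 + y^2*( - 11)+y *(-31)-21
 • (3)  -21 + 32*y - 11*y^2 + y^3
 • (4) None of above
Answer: 4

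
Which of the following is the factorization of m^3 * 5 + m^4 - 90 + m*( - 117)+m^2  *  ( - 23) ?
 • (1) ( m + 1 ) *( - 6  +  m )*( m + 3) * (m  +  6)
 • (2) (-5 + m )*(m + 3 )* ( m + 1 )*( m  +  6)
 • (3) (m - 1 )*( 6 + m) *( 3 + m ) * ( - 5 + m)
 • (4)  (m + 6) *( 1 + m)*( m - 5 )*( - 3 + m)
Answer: 2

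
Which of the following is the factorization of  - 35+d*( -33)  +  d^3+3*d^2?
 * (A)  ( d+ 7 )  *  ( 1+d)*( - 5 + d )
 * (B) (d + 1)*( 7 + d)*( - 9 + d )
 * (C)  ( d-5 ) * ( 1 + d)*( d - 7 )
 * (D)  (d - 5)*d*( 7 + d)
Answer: A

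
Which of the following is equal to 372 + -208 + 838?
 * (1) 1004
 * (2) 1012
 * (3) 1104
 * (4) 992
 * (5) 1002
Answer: 5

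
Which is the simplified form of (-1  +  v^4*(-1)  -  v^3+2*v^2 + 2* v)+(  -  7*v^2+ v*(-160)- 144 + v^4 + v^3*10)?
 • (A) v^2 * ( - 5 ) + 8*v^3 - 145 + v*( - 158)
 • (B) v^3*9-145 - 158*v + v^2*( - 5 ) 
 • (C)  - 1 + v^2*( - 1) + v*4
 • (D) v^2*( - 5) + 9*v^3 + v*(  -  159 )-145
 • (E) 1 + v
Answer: B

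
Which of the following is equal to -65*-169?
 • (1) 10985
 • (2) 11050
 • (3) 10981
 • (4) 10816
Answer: 1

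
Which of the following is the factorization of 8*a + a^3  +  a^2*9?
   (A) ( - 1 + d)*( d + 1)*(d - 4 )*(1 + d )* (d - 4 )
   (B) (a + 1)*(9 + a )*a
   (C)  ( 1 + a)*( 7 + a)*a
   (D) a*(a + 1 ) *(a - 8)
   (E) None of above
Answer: E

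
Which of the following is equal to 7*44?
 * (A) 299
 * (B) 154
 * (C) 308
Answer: C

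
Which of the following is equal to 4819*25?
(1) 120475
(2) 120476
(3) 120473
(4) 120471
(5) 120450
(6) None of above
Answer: 1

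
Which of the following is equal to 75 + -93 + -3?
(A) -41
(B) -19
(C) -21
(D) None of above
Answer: C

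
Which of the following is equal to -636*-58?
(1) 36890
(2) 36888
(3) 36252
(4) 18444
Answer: 2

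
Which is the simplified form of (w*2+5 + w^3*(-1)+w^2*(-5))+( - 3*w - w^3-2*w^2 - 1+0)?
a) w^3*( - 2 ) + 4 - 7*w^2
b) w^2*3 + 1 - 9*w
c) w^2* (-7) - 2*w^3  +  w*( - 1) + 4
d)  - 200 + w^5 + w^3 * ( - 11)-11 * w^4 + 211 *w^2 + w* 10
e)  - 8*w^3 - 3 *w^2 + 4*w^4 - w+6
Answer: c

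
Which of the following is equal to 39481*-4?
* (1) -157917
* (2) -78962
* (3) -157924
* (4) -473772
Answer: 3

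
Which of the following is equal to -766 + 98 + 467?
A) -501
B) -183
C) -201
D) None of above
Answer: C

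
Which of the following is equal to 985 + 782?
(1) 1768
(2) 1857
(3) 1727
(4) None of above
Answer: 4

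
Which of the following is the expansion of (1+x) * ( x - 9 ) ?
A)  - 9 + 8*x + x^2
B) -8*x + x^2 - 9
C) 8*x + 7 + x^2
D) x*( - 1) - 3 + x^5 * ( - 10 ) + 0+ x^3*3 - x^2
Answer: B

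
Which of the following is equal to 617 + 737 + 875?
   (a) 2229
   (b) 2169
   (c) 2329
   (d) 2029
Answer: a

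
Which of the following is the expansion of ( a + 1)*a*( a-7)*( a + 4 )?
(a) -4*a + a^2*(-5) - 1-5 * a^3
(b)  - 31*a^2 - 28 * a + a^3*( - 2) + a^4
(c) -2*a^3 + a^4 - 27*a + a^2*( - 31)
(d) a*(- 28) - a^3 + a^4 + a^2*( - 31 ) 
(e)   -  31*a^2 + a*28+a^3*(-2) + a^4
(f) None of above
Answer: b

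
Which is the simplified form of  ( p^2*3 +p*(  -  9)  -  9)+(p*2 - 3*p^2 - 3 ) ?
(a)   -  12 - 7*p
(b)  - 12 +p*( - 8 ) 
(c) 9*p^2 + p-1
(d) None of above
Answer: a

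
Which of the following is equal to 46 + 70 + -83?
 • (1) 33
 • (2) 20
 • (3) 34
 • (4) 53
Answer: 1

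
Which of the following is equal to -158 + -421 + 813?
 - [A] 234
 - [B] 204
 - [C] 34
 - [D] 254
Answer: A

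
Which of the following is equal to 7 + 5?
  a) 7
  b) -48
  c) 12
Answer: c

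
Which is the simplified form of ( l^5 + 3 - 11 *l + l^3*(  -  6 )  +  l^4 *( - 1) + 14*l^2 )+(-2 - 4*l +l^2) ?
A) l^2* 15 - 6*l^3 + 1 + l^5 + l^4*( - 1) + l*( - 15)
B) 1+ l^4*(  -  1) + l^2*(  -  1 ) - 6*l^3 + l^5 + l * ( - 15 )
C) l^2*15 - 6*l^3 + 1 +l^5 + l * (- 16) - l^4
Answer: A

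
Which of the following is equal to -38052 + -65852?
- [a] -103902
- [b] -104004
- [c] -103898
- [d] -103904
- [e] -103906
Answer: d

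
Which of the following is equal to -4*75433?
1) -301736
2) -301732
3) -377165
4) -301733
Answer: 2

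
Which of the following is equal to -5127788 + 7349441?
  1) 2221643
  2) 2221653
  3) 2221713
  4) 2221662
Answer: 2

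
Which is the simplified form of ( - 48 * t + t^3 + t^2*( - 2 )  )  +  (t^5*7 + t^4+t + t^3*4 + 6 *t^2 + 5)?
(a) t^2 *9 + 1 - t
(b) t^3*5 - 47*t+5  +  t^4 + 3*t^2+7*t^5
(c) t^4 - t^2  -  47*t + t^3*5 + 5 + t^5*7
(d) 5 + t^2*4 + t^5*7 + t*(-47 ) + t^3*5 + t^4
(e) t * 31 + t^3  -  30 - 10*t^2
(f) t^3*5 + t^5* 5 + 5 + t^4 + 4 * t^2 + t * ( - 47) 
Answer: d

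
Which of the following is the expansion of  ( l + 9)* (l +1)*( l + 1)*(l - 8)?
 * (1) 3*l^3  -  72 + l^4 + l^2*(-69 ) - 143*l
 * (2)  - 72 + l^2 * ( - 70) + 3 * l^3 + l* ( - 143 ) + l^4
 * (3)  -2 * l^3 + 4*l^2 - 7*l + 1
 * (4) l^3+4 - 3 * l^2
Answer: 1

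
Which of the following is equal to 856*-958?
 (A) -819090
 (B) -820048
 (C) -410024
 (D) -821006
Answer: B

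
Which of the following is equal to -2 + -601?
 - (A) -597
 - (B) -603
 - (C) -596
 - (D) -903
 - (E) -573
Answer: B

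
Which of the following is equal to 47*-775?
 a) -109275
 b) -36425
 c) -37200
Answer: b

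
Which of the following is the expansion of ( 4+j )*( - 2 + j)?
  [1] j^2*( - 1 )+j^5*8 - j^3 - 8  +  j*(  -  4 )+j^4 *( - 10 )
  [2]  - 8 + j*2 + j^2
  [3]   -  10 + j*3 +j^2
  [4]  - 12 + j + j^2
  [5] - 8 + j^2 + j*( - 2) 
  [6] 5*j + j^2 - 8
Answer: 2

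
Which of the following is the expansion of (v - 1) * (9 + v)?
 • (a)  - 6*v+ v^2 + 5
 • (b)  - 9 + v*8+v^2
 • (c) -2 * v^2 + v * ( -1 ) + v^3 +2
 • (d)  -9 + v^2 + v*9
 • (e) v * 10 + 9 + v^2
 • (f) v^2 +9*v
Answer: b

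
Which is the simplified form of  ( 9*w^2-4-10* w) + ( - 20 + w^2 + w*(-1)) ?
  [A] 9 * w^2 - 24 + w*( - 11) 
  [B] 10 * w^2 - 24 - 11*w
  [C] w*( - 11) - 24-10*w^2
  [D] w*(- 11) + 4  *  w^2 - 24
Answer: B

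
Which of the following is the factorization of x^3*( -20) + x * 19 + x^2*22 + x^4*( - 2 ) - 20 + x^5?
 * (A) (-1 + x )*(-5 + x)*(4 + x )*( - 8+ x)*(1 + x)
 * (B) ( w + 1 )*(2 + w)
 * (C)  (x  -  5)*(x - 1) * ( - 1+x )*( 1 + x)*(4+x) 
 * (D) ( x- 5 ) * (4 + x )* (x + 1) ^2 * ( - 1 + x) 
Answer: C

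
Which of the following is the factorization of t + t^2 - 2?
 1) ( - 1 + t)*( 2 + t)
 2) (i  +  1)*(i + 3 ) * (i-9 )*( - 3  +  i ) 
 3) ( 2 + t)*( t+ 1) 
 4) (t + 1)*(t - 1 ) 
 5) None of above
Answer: 1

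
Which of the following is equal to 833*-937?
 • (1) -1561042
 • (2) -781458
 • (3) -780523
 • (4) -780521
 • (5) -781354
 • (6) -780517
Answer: 4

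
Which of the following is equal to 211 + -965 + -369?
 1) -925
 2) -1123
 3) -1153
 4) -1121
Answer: 2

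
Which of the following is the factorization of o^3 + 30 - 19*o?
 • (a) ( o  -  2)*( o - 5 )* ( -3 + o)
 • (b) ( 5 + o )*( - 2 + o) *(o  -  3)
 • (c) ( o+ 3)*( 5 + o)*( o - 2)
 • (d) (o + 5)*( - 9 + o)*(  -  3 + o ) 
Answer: b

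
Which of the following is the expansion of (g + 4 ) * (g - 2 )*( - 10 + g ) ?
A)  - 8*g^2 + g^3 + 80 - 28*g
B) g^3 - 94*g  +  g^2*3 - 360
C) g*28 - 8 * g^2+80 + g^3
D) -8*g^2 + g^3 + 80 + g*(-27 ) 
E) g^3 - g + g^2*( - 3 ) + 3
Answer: A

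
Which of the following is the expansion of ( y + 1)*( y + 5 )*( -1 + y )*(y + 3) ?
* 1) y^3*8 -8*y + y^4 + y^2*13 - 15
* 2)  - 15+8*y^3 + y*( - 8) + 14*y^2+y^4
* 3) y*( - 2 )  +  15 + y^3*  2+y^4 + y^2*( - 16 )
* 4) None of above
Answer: 2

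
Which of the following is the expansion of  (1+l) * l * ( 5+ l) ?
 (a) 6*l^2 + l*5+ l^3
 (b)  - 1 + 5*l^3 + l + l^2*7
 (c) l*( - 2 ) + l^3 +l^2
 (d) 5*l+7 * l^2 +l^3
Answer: a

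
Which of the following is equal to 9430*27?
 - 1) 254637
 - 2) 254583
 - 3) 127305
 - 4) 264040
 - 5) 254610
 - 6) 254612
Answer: 5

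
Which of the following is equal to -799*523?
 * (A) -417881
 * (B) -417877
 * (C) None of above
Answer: B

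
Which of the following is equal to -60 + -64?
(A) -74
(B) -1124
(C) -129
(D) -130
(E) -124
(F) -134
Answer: E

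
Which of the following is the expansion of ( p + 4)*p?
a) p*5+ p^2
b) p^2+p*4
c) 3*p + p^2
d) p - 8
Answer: b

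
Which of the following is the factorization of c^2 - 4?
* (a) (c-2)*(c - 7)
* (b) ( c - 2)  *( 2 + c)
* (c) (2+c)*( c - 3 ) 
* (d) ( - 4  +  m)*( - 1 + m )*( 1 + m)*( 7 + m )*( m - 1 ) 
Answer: b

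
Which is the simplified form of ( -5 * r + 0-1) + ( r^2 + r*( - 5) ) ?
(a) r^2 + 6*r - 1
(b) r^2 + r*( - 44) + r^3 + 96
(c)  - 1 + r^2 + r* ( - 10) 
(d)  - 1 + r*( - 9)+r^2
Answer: c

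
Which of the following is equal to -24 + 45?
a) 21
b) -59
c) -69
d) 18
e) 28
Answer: a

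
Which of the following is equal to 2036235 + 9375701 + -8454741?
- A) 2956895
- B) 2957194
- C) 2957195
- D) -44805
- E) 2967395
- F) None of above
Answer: C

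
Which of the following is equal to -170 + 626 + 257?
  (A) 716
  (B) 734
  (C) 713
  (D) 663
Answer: C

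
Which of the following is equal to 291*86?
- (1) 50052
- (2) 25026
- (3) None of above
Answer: 2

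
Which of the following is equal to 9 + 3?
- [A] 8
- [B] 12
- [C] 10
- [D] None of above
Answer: B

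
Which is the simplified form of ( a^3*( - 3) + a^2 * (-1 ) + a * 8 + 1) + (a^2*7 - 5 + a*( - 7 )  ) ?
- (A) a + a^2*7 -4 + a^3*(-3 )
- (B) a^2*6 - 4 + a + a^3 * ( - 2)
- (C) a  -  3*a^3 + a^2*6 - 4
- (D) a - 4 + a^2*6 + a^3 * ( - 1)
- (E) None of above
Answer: C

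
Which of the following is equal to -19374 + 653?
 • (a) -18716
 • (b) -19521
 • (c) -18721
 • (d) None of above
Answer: c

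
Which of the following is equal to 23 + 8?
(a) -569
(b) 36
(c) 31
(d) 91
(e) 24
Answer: c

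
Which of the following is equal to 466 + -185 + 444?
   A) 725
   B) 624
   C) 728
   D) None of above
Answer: A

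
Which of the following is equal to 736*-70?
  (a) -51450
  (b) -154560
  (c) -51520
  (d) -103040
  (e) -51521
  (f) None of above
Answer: c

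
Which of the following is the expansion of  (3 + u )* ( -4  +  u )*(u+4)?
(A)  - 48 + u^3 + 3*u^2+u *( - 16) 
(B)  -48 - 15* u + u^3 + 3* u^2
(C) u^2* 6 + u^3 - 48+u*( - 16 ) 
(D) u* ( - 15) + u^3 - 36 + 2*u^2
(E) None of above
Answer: A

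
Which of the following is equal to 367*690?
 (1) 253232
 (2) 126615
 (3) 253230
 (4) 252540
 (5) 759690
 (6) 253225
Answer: 3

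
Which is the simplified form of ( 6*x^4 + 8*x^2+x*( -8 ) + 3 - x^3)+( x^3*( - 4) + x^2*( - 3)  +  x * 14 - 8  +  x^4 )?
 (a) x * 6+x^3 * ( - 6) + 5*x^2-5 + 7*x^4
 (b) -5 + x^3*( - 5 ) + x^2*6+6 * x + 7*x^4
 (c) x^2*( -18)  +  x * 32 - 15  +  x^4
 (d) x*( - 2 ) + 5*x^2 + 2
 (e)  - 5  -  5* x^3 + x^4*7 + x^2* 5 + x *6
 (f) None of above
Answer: e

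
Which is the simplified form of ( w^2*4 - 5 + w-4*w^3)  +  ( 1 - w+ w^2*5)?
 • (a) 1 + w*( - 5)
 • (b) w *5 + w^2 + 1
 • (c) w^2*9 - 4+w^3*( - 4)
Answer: c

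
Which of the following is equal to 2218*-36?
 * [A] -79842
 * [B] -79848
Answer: B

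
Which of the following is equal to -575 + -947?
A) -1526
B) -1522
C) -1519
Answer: B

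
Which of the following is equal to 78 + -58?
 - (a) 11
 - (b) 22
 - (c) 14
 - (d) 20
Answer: d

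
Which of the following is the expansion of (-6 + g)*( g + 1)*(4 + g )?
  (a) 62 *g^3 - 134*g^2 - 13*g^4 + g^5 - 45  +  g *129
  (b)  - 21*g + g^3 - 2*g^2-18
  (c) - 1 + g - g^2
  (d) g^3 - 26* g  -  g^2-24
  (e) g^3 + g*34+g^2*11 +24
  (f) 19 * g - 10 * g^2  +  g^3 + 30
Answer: d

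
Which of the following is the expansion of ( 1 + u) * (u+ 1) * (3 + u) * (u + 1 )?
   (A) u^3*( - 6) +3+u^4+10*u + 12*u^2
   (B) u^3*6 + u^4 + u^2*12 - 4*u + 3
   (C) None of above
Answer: C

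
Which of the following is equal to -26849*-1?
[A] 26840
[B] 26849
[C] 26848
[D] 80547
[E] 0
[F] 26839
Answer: B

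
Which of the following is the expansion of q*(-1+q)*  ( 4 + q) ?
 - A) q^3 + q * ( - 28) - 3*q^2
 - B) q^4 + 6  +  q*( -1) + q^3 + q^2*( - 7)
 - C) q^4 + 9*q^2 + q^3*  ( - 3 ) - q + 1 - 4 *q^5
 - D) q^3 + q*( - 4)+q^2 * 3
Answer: D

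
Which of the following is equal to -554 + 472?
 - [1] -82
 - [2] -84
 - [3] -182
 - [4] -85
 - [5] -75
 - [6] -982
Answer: 1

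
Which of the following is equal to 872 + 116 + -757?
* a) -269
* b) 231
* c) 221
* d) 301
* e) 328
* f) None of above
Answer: b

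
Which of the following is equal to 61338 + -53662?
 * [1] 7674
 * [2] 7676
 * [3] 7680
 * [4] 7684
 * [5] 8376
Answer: 2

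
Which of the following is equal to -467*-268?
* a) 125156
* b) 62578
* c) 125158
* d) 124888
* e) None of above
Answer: a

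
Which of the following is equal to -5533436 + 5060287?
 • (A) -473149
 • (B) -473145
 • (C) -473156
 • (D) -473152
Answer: A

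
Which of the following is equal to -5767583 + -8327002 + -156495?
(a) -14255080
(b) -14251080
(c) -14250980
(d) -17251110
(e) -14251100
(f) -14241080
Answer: b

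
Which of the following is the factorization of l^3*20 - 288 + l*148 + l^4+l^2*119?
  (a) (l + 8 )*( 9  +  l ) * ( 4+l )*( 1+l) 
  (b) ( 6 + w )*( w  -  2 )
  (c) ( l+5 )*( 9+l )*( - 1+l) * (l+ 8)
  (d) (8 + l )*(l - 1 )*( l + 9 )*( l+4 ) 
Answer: d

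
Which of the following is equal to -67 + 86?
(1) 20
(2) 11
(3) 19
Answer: 3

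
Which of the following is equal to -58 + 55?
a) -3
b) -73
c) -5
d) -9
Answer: a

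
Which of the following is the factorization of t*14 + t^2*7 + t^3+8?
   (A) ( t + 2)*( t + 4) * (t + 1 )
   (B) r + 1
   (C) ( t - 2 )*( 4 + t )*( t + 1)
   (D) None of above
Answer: A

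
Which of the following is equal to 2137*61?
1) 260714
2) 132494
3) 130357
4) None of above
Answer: 3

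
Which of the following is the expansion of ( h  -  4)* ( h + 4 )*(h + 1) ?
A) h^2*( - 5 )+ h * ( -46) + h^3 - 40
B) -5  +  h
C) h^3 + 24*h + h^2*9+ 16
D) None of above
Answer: D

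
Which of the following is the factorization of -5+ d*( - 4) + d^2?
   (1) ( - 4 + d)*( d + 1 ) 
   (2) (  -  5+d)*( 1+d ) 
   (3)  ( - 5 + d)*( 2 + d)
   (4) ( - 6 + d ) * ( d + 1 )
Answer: 2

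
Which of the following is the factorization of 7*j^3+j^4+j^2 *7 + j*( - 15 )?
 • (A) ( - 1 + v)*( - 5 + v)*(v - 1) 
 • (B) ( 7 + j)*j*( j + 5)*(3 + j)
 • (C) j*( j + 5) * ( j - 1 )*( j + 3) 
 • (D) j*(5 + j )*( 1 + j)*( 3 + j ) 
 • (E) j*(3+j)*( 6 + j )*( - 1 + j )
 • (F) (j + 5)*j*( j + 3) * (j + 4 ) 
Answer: C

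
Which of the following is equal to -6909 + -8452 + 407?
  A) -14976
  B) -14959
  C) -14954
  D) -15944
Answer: C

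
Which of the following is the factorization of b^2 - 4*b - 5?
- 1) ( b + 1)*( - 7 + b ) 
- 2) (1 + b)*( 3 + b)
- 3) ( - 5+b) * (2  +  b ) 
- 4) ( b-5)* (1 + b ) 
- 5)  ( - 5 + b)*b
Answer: 4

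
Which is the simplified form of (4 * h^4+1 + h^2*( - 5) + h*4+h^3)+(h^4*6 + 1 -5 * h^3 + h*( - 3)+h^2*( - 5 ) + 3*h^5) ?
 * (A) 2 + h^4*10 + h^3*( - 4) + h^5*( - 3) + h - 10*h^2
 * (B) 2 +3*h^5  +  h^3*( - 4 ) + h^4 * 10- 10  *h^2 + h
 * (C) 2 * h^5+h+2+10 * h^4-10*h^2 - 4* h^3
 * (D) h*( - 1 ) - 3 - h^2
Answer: B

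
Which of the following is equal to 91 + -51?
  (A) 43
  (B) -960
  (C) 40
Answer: C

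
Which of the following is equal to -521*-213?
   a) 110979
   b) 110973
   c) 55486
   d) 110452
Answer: b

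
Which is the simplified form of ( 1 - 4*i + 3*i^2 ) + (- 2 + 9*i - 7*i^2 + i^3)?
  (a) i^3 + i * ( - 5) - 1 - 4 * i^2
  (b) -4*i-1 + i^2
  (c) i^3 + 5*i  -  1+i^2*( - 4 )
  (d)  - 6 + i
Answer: c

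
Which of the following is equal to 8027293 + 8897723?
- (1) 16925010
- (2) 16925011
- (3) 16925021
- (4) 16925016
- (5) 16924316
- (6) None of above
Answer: 4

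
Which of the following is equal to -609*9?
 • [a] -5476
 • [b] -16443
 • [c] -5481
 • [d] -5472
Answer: c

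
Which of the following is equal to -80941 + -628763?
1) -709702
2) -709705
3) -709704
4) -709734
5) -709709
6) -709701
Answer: 3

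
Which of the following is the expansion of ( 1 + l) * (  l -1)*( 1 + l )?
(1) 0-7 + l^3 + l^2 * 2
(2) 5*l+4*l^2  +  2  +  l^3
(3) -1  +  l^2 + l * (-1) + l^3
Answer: 3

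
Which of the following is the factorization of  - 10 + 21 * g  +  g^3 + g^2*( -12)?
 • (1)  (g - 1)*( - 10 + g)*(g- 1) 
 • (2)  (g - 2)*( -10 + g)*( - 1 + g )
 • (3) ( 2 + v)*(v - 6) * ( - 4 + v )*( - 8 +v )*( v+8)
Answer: 1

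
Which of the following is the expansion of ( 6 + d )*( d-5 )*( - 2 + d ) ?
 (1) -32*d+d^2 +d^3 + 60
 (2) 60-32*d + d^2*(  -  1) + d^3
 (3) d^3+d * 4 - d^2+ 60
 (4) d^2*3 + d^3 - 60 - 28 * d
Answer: 2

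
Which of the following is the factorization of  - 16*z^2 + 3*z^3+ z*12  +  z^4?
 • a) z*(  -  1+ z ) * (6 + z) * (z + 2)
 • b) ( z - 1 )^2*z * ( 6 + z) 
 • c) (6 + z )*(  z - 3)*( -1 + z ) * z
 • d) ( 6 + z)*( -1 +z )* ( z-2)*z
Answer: d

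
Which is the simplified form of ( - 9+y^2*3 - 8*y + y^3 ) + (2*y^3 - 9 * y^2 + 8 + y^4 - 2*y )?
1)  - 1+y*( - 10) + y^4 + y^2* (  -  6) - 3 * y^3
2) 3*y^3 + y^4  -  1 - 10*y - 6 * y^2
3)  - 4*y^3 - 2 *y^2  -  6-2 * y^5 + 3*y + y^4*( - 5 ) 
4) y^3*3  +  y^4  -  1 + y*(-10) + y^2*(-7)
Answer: 2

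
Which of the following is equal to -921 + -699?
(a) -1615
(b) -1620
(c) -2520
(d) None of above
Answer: b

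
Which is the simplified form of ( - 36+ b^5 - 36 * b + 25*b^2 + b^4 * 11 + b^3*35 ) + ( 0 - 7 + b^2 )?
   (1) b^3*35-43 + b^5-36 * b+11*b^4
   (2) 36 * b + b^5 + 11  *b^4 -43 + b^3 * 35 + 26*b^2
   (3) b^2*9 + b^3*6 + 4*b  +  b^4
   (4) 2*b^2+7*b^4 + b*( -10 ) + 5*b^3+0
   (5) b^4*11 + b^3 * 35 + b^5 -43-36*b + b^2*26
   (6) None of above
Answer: 5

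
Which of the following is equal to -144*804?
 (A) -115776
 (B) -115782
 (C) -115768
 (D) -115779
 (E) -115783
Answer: A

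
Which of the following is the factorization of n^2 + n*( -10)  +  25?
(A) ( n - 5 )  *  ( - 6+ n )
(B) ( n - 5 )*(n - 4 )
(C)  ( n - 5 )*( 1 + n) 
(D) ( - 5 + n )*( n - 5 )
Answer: D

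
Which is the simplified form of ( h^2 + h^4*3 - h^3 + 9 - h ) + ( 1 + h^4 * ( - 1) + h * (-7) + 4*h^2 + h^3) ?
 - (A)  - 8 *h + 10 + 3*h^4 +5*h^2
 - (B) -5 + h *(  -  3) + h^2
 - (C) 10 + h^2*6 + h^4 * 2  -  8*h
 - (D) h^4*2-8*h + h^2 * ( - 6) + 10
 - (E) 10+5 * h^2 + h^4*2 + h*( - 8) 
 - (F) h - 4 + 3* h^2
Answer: E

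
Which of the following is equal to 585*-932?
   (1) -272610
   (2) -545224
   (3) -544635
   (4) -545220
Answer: 4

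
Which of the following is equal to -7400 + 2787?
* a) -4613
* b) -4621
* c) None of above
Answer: a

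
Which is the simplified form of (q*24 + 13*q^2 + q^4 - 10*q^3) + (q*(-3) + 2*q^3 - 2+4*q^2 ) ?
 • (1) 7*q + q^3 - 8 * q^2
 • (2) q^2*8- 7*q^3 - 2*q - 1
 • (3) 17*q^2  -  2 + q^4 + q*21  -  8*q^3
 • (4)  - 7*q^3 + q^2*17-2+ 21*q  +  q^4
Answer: 3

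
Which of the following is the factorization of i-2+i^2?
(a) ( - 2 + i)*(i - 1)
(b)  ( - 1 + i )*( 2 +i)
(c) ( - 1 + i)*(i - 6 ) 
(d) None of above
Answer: b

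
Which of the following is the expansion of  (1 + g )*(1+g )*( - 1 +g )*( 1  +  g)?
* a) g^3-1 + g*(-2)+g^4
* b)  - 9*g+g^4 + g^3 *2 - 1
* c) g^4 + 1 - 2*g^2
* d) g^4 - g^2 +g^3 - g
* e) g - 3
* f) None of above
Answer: f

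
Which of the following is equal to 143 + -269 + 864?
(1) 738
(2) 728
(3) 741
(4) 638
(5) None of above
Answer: 1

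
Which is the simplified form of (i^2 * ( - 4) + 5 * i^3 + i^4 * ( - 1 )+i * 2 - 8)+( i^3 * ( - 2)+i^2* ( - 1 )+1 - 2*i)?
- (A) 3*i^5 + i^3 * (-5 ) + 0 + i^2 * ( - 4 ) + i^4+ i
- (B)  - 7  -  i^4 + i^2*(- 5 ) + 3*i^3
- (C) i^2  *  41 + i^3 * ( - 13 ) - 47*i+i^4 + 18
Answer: B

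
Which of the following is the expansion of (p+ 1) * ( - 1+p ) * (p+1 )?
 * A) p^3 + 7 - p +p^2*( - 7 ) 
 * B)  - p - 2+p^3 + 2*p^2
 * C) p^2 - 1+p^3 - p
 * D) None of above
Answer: C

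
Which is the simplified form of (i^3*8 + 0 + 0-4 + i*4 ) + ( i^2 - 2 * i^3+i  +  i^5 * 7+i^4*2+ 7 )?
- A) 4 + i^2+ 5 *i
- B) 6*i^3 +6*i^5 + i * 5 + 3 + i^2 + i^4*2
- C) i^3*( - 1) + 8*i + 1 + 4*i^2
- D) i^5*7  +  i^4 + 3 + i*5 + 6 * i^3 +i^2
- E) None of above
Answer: E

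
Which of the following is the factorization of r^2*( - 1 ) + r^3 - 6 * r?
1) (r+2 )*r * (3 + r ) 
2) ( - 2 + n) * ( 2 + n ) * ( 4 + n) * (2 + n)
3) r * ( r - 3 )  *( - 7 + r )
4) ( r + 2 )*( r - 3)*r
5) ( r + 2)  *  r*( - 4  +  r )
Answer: 4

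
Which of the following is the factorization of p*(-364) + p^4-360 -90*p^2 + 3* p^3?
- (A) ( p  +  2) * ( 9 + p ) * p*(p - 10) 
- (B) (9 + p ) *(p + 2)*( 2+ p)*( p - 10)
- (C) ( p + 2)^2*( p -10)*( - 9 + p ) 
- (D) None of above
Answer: B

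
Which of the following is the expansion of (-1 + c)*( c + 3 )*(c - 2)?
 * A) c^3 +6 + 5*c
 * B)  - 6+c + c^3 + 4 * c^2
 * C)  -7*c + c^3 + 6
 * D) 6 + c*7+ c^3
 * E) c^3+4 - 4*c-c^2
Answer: C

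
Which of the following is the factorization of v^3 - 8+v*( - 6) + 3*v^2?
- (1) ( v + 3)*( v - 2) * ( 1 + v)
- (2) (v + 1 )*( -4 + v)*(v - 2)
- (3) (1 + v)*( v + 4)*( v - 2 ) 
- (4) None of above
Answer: 3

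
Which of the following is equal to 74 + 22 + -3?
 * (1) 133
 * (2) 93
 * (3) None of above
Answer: 2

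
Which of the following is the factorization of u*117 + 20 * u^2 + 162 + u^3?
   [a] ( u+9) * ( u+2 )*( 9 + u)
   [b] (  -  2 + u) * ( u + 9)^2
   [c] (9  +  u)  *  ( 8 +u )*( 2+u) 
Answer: a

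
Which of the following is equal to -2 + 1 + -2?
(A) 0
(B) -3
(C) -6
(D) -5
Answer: B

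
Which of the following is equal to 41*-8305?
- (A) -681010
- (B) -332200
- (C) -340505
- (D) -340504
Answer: C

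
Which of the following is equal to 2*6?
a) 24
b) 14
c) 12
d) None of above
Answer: c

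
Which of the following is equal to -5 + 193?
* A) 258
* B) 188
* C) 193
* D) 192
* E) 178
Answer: B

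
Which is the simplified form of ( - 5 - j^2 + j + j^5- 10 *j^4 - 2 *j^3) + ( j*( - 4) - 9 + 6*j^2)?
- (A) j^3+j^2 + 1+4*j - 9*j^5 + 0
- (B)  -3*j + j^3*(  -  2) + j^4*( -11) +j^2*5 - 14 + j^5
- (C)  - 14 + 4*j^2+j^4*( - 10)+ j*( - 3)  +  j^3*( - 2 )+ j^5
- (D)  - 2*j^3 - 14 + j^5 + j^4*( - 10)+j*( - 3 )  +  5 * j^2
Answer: D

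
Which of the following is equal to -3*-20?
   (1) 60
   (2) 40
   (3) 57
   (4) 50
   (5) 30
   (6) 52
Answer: 1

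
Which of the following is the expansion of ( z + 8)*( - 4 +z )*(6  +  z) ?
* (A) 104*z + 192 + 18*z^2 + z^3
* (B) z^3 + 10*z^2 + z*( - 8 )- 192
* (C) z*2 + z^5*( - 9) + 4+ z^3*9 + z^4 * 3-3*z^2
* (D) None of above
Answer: B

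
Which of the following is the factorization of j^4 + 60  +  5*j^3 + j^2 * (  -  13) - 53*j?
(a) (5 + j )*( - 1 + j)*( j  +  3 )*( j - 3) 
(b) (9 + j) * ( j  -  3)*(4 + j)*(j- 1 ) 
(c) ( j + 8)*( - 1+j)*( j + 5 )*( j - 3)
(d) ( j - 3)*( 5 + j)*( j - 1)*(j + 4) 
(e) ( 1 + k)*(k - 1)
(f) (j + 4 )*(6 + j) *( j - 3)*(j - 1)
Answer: d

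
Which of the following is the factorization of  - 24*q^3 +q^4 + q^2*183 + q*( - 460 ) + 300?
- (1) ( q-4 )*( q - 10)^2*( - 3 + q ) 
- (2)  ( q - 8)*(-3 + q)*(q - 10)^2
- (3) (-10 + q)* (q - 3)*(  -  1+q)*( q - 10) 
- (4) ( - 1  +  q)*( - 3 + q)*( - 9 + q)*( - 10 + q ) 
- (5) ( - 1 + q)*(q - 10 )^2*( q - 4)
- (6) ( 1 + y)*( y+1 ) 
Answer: 3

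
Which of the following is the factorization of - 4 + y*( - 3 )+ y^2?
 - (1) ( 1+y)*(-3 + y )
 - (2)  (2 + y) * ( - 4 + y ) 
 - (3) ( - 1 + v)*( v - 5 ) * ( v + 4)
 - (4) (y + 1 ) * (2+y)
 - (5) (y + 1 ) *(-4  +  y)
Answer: 5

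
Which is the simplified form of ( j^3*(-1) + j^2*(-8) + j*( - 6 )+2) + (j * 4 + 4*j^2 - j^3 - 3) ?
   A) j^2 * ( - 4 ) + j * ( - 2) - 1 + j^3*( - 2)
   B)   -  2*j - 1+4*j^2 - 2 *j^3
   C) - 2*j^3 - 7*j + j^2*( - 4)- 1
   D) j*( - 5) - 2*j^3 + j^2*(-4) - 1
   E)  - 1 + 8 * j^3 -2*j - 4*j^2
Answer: A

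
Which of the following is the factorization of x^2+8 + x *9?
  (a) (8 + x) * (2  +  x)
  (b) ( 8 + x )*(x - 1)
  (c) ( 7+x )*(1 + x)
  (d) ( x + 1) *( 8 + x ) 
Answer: d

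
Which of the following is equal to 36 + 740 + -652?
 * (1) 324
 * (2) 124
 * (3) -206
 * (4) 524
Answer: 2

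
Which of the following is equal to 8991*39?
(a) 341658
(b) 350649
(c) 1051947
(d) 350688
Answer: b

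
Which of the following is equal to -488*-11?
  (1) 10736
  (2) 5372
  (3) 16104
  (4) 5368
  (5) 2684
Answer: 4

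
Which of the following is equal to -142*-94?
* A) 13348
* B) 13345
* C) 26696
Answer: A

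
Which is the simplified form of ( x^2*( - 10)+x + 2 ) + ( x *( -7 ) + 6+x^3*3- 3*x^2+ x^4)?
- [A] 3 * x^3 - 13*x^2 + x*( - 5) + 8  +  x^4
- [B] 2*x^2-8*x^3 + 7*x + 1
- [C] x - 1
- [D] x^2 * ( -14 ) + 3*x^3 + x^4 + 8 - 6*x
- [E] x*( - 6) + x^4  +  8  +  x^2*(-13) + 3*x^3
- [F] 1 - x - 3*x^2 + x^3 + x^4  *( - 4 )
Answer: E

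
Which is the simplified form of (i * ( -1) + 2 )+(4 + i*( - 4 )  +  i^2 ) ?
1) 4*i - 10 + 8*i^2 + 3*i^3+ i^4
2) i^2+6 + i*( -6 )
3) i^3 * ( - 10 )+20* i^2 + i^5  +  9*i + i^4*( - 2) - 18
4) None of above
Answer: 4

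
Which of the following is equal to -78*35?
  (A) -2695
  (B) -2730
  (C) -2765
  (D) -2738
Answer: B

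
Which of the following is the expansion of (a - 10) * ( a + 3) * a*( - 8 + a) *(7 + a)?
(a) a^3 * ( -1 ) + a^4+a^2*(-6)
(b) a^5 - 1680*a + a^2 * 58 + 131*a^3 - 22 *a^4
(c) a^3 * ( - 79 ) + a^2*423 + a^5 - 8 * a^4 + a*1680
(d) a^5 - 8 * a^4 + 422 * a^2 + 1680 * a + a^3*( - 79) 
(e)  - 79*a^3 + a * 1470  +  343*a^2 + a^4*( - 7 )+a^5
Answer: d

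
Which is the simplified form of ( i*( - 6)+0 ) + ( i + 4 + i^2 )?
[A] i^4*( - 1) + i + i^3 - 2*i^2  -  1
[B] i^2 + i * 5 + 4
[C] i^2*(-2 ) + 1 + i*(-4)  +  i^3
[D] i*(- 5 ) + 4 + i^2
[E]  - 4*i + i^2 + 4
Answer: D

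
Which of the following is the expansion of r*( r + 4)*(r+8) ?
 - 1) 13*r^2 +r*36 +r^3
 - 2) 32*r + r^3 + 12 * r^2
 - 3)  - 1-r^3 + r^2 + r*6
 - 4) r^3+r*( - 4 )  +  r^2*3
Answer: 2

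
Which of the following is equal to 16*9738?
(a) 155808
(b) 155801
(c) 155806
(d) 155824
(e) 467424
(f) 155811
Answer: a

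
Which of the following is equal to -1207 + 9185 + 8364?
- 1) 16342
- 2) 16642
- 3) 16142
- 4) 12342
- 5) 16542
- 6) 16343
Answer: 1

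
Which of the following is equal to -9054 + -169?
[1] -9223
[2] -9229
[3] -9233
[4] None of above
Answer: 1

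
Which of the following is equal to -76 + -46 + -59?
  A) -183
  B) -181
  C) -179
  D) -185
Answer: B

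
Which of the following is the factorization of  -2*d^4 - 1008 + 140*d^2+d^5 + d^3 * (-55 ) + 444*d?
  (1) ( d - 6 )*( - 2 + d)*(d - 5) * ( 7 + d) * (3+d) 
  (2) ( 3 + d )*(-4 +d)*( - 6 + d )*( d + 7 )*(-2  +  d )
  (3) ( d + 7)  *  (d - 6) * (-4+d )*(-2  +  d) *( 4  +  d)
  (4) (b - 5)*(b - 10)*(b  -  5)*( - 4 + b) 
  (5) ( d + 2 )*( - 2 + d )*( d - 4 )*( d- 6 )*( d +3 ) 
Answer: 2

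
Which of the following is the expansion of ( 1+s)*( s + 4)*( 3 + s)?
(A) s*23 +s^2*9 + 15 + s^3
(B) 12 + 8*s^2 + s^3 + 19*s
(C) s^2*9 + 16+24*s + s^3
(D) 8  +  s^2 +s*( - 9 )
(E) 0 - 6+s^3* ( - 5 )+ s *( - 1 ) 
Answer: B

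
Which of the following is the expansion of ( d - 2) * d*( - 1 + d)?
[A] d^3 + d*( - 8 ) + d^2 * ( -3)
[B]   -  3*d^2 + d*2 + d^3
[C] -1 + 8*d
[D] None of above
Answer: B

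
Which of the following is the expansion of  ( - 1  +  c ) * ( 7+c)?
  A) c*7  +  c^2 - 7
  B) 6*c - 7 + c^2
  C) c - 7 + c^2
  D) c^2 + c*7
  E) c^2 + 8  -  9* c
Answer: B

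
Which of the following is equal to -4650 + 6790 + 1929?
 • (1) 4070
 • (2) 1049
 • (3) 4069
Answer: 3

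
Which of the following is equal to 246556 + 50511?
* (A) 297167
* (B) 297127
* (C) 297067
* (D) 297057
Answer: C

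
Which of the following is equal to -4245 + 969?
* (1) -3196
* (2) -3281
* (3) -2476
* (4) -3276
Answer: 4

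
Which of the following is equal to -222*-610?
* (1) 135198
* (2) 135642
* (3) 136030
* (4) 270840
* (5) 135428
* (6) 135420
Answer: 6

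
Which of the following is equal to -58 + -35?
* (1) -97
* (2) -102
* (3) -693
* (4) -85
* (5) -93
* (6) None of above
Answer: 5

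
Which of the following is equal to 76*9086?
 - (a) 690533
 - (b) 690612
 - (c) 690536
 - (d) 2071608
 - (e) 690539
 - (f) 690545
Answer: c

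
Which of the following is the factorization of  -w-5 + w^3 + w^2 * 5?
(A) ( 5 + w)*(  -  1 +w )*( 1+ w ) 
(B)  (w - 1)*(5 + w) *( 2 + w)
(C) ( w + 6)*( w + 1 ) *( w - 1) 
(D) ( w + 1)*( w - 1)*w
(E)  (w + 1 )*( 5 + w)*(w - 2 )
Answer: A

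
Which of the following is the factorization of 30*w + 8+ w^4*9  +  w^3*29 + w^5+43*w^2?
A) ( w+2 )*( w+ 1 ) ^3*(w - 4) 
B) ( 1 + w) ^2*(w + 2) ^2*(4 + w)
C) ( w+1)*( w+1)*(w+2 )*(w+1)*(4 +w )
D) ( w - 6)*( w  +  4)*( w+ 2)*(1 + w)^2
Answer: C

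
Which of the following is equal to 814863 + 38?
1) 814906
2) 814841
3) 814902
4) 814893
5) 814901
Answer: 5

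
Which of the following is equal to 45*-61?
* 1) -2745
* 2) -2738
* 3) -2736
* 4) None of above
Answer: 1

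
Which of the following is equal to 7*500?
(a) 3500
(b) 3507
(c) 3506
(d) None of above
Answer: a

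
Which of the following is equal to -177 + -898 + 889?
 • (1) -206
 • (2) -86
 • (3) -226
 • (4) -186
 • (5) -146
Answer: 4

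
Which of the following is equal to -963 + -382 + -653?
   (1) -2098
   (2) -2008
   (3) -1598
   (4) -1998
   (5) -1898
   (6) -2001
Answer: 4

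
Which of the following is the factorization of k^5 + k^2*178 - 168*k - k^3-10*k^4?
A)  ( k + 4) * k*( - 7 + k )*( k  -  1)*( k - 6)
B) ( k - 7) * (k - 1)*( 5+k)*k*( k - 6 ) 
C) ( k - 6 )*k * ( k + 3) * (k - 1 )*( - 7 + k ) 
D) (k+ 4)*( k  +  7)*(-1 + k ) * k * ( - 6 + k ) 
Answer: A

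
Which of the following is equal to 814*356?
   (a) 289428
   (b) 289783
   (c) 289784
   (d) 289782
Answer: c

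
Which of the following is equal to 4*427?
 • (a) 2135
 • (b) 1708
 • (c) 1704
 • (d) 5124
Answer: b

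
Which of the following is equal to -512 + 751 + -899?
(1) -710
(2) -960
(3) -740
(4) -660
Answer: 4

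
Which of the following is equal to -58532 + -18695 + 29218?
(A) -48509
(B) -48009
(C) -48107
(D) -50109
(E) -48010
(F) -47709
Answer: B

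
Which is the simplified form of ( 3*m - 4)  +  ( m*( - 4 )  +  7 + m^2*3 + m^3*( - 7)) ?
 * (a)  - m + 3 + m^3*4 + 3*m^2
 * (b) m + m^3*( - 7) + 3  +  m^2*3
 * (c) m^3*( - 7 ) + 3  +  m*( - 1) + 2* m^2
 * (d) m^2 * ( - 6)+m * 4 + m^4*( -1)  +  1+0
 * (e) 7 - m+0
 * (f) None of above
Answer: f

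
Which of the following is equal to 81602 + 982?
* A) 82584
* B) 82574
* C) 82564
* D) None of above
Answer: A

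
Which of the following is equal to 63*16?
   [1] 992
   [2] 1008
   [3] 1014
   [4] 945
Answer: 2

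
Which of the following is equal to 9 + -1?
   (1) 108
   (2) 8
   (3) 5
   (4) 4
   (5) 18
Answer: 2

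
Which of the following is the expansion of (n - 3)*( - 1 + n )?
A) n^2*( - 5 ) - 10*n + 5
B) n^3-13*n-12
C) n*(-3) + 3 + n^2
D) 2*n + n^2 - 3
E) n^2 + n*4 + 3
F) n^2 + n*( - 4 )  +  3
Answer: F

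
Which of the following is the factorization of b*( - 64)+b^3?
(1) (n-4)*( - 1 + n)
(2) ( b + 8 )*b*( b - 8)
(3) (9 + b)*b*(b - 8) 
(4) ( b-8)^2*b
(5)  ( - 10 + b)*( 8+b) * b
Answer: 2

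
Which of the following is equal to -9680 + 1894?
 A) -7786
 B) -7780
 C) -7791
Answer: A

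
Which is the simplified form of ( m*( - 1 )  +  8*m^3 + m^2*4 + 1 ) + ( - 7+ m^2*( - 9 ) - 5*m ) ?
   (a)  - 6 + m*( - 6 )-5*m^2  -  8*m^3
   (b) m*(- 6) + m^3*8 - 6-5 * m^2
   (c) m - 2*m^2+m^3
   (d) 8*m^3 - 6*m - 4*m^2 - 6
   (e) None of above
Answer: b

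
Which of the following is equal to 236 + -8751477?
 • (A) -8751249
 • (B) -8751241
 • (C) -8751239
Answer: B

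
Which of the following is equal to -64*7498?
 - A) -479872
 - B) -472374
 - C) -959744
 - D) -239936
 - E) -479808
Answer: A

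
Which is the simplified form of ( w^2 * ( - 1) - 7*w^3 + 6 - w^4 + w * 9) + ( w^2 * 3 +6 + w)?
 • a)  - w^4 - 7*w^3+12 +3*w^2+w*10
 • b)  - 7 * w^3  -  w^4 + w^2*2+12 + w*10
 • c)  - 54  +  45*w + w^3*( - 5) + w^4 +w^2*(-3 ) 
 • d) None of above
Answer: b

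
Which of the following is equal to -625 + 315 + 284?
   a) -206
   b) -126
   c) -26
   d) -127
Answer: c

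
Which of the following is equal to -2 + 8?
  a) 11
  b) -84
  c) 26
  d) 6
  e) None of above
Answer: d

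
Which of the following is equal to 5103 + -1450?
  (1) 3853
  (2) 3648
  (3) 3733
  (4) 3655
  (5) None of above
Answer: 5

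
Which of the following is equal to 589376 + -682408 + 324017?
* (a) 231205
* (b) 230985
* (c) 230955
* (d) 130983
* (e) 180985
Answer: b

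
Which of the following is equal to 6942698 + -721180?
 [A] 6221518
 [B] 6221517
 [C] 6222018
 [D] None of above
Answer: A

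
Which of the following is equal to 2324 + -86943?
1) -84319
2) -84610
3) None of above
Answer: 3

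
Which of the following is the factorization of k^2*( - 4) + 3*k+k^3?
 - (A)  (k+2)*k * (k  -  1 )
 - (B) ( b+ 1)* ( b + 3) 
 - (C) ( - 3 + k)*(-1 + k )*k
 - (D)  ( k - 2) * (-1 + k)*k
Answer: C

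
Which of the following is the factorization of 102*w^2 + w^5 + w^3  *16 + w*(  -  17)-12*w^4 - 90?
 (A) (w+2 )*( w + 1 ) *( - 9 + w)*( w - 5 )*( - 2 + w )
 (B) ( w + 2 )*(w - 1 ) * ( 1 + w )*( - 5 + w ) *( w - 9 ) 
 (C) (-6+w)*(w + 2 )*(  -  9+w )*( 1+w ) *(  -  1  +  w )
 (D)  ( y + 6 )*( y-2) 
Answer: B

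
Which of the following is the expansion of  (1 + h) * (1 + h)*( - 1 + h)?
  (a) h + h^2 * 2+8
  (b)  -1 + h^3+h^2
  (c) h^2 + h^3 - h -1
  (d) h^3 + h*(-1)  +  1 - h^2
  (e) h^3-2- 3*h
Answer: c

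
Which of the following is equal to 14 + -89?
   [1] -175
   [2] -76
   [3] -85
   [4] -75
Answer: 4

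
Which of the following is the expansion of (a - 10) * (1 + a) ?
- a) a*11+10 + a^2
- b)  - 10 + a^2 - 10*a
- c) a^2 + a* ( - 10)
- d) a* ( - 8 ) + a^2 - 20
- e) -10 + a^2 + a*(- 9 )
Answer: e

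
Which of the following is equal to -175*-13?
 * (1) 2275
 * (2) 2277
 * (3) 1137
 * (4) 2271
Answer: 1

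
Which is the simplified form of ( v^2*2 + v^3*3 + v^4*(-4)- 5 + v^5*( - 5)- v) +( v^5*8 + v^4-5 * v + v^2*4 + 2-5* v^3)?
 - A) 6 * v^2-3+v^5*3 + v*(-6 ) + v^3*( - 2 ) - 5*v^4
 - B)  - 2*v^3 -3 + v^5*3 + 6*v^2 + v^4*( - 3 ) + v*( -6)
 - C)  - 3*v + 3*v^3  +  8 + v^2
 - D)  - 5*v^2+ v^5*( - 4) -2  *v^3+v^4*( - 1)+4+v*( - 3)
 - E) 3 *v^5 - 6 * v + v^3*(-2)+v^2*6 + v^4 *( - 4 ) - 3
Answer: B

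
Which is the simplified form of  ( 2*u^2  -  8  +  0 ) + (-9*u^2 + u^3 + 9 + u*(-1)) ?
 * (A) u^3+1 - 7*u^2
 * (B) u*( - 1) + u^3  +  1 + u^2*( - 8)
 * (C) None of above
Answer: C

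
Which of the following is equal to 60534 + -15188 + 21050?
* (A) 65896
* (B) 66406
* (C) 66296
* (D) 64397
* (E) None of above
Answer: E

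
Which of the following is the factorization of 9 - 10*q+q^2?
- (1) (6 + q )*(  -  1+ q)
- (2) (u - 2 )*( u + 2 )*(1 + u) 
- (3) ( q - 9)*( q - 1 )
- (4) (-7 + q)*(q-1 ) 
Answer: 3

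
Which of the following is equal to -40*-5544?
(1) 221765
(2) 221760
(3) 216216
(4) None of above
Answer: 2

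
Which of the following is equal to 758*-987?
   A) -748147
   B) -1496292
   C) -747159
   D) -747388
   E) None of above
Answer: E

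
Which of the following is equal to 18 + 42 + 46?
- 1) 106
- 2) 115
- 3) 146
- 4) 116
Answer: 1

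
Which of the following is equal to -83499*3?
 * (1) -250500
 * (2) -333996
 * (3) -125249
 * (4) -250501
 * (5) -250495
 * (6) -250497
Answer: 6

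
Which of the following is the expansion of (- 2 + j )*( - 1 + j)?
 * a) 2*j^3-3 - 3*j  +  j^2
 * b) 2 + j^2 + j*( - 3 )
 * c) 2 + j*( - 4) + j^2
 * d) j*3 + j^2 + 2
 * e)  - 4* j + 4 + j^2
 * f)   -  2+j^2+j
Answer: b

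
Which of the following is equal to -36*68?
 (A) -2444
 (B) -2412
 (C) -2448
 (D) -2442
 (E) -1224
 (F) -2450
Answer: C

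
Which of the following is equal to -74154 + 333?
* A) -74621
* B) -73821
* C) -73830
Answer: B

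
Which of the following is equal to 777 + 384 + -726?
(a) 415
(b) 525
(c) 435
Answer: c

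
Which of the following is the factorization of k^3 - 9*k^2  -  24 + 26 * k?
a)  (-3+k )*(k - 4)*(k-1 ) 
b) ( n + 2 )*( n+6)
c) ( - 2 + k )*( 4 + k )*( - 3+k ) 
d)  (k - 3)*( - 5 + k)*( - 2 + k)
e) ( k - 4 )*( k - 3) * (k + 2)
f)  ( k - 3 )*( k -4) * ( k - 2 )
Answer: f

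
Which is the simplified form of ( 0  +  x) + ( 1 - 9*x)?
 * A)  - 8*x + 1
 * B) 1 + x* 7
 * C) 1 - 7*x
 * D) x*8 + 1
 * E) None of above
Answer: A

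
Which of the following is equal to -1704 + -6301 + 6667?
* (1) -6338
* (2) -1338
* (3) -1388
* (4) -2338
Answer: 2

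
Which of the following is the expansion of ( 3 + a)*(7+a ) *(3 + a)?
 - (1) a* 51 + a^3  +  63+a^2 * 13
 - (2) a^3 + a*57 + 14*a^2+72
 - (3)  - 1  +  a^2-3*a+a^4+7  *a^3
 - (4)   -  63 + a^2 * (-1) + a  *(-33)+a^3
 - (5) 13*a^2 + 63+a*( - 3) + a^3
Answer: 1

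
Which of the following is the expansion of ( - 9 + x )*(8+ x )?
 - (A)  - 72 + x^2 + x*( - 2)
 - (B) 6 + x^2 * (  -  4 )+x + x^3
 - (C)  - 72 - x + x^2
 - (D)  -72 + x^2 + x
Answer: C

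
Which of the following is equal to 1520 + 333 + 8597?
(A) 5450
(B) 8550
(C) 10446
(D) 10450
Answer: D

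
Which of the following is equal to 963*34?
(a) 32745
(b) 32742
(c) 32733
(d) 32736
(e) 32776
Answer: b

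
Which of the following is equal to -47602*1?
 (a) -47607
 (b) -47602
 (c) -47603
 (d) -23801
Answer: b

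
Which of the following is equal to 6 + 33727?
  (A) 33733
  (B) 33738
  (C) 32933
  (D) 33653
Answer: A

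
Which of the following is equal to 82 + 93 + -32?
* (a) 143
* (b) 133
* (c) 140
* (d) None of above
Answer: a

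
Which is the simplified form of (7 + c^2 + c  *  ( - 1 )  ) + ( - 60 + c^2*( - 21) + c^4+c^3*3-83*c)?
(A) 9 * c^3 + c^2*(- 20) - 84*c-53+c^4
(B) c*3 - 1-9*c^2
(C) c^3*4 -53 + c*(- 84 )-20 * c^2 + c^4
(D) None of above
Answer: D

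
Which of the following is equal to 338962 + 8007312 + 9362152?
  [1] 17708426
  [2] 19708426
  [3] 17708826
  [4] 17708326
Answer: 1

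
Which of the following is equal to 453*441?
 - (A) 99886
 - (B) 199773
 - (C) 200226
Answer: B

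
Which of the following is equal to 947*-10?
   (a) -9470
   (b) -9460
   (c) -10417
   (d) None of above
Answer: a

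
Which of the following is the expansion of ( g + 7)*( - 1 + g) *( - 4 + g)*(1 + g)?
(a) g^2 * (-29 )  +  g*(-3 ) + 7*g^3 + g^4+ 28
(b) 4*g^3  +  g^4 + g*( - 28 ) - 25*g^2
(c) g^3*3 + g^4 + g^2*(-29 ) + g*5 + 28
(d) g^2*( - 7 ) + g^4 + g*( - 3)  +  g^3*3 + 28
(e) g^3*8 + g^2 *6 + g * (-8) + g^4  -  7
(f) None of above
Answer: f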